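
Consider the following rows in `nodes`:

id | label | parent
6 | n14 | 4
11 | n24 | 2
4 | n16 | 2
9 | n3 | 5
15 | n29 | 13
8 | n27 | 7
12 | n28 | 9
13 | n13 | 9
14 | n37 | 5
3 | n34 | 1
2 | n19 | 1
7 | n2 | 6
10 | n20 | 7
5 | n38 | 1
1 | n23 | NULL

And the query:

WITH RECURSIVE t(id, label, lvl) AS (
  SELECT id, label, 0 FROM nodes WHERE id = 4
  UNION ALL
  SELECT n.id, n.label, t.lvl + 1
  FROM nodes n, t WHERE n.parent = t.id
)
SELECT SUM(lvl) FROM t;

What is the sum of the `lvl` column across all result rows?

Base: id=4 (n16) at lvl 0.
Iteration 1: rows with parent in {4} -> n14 (id 6, lvl 1).
Iteration 2: rows with parent in {6} -> n2 (id 7, lvl 2).
Iteration 3: rows with parent in {7} -> n27 (id 8, lvl 3), n20 (id 10, lvl 3).
Iteration 4: no rows with parent in {8,10}; recursion stops.
SUM(lvl) = 0 + 1 + 2 + 3 + 3 = 9.

9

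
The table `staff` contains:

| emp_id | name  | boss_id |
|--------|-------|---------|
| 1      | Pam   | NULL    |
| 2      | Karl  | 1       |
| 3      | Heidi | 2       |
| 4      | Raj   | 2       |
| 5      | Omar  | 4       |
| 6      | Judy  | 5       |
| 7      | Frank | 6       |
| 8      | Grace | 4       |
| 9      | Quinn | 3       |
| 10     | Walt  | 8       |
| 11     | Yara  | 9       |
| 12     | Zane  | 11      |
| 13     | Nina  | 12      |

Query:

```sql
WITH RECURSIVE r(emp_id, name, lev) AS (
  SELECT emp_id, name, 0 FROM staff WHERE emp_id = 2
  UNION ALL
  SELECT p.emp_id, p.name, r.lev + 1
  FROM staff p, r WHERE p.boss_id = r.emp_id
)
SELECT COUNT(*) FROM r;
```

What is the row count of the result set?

12

Base: emp_id=2 (Karl) at lev 0.
Iteration 1: rows with boss_id in {2} -> Heidi (id 3, lev 1), Raj (id 4, lev 1).
Iteration 2: rows with boss_id in {3,4} -> Omar (id 5, lev 2), Grace (id 8, lev 2), Quinn (id 9, lev 2).
Iteration 3: rows with boss_id in {5,8,9} -> Judy (id 6, lev 3), Walt (id 10, lev 3), Yara (id 11, lev 3).
Iteration 4: rows with boss_id in {6,10,11} -> Frank (id 7, lev 4), Zane (id 12, lev 4).
Iteration 5: rows with boss_id in {7,12} -> Nina (id 13, lev 5).
Iteration 6: no rows with boss_id in {13}; recursion stops.
Total rows emitted: 12.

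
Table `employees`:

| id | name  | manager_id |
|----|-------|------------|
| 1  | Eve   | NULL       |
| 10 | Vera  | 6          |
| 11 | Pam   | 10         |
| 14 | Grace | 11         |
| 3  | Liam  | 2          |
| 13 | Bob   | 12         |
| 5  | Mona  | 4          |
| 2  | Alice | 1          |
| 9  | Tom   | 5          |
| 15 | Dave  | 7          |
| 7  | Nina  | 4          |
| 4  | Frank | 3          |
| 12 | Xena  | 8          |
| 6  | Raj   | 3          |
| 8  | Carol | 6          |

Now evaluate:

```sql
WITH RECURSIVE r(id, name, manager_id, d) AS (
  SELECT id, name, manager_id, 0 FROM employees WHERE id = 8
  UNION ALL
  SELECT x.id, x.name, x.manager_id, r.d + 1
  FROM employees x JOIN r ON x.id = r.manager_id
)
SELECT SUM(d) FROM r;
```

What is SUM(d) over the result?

10

Base: id=8 (Carol), manager_id=6, d 0.
Iteration 1: join on id=6 -> Raj (id 6, manager_id=3, d 1).
Iteration 2: join on id=3 -> Liam (id 3, manager_id=2, d 2).
Iteration 3: join on id=2 -> Alice (id 2, manager_id=1, d 3).
Iteration 4: join on id=1 -> Eve (id 1, manager_id=NULL, d 4).
Iteration 5: manager_id is NULL; no match; recursion stops.
SUM(d) = 0 + 1 + 2 + 3 + 4 = 10.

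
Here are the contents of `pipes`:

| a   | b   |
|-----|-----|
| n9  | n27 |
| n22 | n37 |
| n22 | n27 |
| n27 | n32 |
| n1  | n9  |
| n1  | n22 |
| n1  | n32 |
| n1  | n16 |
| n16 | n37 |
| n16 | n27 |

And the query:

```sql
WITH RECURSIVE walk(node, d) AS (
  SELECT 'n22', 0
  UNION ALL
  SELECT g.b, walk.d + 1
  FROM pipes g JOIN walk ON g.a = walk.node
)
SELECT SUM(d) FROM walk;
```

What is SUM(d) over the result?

Base: (n22, d=0).
Iteration 1: edges from {n22} -> (n27, d=1), (n37, d=1).
Iteration 2: edges from {n27,n37} -> (n32, d=2).
Iteration 3: no outgoing edges from {n32}; recursion stops.
SUM(d) = 0 + 1 + 1 + 2 = 4.

4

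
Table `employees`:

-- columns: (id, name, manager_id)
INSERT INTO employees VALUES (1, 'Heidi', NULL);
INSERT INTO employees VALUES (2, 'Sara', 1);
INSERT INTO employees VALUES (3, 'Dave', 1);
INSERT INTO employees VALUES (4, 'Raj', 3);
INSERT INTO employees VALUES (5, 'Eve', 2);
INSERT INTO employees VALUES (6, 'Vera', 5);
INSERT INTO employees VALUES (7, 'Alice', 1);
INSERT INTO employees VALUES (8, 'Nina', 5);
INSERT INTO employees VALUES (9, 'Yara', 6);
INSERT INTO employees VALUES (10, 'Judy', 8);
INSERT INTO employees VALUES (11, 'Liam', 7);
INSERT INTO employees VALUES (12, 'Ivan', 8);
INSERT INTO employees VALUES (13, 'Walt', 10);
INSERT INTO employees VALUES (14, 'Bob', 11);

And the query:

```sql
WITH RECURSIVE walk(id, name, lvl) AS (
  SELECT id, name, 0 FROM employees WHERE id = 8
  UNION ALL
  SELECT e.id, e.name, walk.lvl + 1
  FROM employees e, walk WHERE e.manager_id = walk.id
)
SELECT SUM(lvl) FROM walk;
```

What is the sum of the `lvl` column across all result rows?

4

Base: id=8 (Nina) at lvl 0.
Iteration 1: rows with manager_id in {8} -> Judy (id 10, lvl 1), Ivan (id 12, lvl 1).
Iteration 2: rows with manager_id in {10,12} -> Walt (id 13, lvl 2).
Iteration 3: no rows with manager_id in {13}; recursion stops.
SUM(lvl) = 0 + 1 + 1 + 2 = 4.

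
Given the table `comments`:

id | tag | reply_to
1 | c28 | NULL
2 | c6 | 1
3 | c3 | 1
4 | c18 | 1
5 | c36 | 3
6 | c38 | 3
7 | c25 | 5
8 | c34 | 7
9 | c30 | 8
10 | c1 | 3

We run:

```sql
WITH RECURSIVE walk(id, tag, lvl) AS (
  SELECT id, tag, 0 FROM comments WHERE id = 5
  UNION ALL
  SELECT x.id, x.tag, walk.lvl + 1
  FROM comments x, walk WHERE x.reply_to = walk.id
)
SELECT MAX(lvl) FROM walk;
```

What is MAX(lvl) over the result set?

3

Base: id=5 (c36) at lvl 0.
Iteration 1: rows with reply_to in {5} -> c25 (id 7, lvl 1).
Iteration 2: rows with reply_to in {7} -> c34 (id 8, lvl 2).
Iteration 3: rows with reply_to in {8} -> c30 (id 9, lvl 3).
Iteration 4: no rows with reply_to in {9}; recursion stops.
lvl values: 0, 1, 2, 3; the maximum is 3.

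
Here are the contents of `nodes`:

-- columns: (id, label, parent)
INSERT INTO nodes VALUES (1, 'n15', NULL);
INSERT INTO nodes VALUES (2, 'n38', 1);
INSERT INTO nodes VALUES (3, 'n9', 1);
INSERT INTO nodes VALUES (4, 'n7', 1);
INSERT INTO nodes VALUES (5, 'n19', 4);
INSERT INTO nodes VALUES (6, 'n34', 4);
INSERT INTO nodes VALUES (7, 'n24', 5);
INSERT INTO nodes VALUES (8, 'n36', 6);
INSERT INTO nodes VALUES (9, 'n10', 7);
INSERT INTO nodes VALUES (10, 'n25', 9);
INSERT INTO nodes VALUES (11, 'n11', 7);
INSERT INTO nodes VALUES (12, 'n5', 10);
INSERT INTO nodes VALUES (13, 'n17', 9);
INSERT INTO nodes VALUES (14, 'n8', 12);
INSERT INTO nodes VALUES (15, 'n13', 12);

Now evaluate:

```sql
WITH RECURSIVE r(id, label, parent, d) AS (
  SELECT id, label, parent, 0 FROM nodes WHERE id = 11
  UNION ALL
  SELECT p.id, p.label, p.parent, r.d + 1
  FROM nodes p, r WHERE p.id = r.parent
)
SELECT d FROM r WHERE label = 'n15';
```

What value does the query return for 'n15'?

Base: id=11 (n11), parent=7, d 0.
Iteration 1: join on id=7 -> n24 (id 7, parent=5, d 1).
Iteration 2: join on id=5 -> n19 (id 5, parent=4, d 2).
Iteration 3: join on id=4 -> n7 (id 4, parent=1, d 3).
Iteration 4: join on id=1 -> n15 (id 1, parent=NULL, d 4).
Iteration 5: parent is NULL; no match; recursion stops.

4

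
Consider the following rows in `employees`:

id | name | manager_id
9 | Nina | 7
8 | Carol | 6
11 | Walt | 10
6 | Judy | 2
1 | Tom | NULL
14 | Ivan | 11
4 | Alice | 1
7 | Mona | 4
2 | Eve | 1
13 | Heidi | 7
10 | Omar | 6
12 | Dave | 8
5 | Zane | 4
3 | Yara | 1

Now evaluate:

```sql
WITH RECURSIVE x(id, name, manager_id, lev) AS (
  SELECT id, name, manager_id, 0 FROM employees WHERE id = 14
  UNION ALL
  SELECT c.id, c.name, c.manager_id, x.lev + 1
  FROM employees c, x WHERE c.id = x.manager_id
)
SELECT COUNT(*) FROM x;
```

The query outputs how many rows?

Base: id=14 (Ivan), manager_id=11, lev 0.
Iteration 1: join on id=11 -> Walt (id 11, manager_id=10, lev 1).
Iteration 2: join on id=10 -> Omar (id 10, manager_id=6, lev 2).
Iteration 3: join on id=6 -> Judy (id 6, manager_id=2, lev 3).
Iteration 4: join on id=2 -> Eve (id 2, manager_id=1, lev 4).
Iteration 5: join on id=1 -> Tom (id 1, manager_id=NULL, lev 5).
Iteration 6: manager_id is NULL; no match; recursion stops.
Total rows emitted: 6.

6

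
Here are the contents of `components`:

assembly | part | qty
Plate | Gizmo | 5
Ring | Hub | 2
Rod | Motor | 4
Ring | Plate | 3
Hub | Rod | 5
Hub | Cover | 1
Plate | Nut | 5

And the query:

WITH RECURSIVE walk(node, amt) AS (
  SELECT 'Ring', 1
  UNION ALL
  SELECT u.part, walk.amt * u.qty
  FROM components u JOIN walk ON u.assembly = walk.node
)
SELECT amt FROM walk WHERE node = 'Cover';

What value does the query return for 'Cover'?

2

Base: (Ring, amt=1).
Iteration 1: components of {Ring} -> Hub = 1*2 = 2, Plate = 1*3 = 3.
Iteration 2: components of {Hub,Plate} -> Cover = 2*1 = 2, Gizmo = 3*5 = 15, Nut = 3*5 = 15, Rod = 2*5 = 10.
Iteration 3: components of {Cover,Gizmo,Nut,Rod} -> Motor = 10*4 = 40.
Iteration 4: no further components; recursion stops.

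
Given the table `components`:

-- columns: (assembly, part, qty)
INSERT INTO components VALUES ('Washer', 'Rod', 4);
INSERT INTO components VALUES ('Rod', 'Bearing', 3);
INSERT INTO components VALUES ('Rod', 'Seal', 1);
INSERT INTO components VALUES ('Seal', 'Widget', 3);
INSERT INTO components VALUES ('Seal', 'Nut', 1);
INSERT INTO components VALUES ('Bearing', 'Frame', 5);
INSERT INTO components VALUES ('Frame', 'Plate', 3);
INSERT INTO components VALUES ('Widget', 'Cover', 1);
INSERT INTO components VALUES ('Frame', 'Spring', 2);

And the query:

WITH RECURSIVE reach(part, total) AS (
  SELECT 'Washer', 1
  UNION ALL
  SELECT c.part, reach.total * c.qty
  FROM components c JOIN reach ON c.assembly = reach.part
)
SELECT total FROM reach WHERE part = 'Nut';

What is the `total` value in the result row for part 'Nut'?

4

Base: (Washer, total=1).
Iteration 1: components of {Washer} -> Rod = 1*4 = 4.
Iteration 2: components of {Rod} -> Bearing = 4*3 = 12, Seal = 4*1 = 4.
Iteration 3: components of {Bearing,Seal} -> Frame = 12*5 = 60, Nut = 4*1 = 4, Widget = 4*3 = 12.
Iteration 4: components of {Frame,Nut,Widget} -> Cover = 12*1 = 12, Plate = 60*3 = 180, Spring = 60*2 = 120.
Iteration 5: no further components; recursion stops.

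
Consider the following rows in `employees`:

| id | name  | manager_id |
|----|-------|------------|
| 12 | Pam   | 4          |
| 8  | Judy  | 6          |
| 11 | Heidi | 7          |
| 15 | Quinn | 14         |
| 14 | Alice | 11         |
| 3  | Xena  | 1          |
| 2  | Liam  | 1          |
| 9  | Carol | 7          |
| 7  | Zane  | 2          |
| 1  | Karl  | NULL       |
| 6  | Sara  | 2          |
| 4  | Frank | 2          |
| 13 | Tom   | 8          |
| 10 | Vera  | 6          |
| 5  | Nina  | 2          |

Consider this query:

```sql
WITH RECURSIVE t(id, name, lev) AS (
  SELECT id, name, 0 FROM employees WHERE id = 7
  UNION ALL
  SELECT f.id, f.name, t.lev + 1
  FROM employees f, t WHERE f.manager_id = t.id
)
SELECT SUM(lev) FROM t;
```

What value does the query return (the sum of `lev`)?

Base: id=7 (Zane) at lev 0.
Iteration 1: rows with manager_id in {7} -> Carol (id 9, lev 1), Heidi (id 11, lev 1).
Iteration 2: rows with manager_id in {9,11} -> Alice (id 14, lev 2).
Iteration 3: rows with manager_id in {14} -> Quinn (id 15, lev 3).
Iteration 4: no rows with manager_id in {15}; recursion stops.
SUM(lev) = 0 + 1 + 1 + 2 + 3 = 7.

7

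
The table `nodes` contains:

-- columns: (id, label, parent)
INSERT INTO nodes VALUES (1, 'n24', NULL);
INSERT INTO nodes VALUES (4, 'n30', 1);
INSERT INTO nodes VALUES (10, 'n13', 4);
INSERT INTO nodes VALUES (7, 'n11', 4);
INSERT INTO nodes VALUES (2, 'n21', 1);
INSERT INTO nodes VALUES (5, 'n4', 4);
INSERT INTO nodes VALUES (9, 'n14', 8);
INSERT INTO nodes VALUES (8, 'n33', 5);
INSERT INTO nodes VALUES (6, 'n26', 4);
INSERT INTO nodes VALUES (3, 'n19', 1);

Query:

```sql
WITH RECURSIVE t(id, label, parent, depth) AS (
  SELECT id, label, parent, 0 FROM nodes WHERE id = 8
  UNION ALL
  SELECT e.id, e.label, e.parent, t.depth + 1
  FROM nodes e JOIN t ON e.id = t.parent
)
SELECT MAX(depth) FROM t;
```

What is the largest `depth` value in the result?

Base: id=8 (n33), parent=5, depth 0.
Iteration 1: join on id=5 -> n4 (id 5, parent=4, depth 1).
Iteration 2: join on id=4 -> n30 (id 4, parent=1, depth 2).
Iteration 3: join on id=1 -> n24 (id 1, parent=NULL, depth 3).
Iteration 4: parent is NULL; no match; recursion stops.
depth values: 0, 1, 2, 3; the maximum is 3.

3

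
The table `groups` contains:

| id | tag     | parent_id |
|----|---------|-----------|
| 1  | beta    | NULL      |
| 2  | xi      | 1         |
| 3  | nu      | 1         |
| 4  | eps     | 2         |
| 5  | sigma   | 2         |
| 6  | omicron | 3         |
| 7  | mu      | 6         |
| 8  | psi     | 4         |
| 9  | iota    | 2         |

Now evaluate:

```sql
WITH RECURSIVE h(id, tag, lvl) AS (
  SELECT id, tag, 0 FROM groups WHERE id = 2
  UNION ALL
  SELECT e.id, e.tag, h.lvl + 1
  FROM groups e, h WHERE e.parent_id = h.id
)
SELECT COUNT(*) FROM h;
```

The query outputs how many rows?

Base: id=2 (xi) at lvl 0.
Iteration 1: rows with parent_id in {2} -> eps (id 4, lvl 1), sigma (id 5, lvl 1), iota (id 9, lvl 1).
Iteration 2: rows with parent_id in {4,5,9} -> psi (id 8, lvl 2).
Iteration 3: no rows with parent_id in {8}; recursion stops.
Total rows emitted: 5.

5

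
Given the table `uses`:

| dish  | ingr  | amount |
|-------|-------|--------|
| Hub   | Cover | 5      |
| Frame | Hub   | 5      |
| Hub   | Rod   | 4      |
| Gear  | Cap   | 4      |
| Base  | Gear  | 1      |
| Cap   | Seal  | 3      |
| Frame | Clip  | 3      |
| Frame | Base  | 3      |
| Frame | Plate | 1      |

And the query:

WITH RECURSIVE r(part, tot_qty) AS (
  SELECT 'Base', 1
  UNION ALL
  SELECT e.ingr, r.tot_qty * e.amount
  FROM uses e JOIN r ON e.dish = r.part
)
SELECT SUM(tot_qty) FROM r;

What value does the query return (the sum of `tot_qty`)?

18

Base: (Base, tot_qty=1).
Iteration 1: components of {Base} -> Gear = 1*1 = 1.
Iteration 2: components of {Gear} -> Cap = 1*4 = 4.
Iteration 3: components of {Cap} -> Seal = 4*3 = 12.
Iteration 4: no further components; recursion stops.
SUM(tot_qty) = 1 + 1 + 4 + 12 = 18.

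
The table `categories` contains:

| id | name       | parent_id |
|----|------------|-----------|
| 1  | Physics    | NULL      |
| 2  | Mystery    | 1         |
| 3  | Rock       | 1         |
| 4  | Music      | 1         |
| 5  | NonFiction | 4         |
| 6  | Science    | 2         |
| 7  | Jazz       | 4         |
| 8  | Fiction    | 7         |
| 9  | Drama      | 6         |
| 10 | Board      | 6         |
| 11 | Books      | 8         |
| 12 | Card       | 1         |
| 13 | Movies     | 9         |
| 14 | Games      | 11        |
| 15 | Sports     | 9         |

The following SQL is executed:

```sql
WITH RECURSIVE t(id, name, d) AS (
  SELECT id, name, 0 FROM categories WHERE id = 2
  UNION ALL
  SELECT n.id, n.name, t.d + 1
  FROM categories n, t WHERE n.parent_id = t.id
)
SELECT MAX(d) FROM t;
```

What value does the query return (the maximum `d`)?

Base: id=2 (Mystery) at d 0.
Iteration 1: rows with parent_id in {2} -> Science (id 6, d 1).
Iteration 2: rows with parent_id in {6} -> Drama (id 9, d 2), Board (id 10, d 2).
Iteration 3: rows with parent_id in {9,10} -> Movies (id 13, d 3), Sports (id 15, d 3).
Iteration 4: no rows with parent_id in {13,15}; recursion stops.
d values: 0, 1, 2, 2, 3, 3; the maximum is 3.

3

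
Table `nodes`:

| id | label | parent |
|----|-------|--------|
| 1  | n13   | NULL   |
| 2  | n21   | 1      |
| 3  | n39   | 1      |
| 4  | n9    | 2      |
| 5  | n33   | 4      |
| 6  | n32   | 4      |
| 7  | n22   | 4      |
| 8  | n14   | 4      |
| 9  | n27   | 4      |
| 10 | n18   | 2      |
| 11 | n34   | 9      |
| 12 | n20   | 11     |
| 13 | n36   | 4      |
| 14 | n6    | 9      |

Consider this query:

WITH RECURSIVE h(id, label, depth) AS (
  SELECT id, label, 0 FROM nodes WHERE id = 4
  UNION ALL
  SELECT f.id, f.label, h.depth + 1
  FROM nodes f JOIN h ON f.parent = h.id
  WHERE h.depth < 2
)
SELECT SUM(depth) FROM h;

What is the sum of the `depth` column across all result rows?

10

Base: id=4 (n9) at depth 0.
Iteration 1: rows with parent in {4} -> n33 (id 5, depth 1), n32 (id 6, depth 1), n22 (id 7, depth 1), n14 (id 8, depth 1), n27 (id 9, depth 1), n36 (id 13, depth 1).
Iteration 2: rows with parent in {5,6,7,8,9,13} -> n34 (id 11, depth 2), n6 (id 14, depth 2).
Iteration 3: depth < 2 fails for all current rows; recursion stops.
SUM(depth) = 0 + 1 + 1 + 1 + 1 + 1 + 1 + 2 + 2 = 10.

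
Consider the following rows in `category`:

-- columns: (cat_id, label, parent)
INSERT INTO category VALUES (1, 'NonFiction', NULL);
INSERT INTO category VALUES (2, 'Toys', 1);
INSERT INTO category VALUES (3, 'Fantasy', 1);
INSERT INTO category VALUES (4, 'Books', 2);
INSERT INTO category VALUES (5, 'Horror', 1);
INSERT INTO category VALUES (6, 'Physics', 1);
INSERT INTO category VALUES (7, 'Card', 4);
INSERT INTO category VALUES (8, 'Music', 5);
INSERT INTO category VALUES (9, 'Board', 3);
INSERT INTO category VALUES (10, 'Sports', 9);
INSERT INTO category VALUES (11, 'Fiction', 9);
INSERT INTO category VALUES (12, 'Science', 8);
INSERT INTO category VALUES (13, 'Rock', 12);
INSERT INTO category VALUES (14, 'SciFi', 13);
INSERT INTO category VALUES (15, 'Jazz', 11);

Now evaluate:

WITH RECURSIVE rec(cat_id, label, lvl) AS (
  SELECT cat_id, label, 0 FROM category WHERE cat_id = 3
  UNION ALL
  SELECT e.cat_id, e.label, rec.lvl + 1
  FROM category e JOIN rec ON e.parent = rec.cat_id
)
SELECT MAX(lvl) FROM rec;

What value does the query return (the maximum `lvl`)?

Base: cat_id=3 (Fantasy) at lvl 0.
Iteration 1: rows with parent in {3} -> Board (id 9, lvl 1).
Iteration 2: rows with parent in {9} -> Sports (id 10, lvl 2), Fiction (id 11, lvl 2).
Iteration 3: rows with parent in {10,11} -> Jazz (id 15, lvl 3).
Iteration 4: no rows with parent in {15}; recursion stops.
lvl values: 0, 1, 2, 2, 3; the maximum is 3.

3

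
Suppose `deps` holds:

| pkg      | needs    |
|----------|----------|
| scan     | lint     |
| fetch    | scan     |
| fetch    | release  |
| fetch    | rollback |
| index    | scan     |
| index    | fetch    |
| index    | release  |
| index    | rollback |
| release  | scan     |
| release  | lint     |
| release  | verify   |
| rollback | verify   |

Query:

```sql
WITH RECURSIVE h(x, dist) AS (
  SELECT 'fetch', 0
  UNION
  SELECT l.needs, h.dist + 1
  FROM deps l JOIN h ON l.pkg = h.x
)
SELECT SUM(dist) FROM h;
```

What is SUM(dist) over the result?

12

Base: (fetch, dist=0).
Iteration 1: edges from {fetch} -> (release, dist=1), (rollback, dist=1), (scan, dist=1).
Iteration 2: edges from {release,rollback,scan} -> (lint, dist=2), (scan, dist=2), (verify, dist=2). [UNION drops 2 duplicate row(s)]
Iteration 3: edges from {lint,scan,verify} -> (lint, dist=3).
Iteration 4: no outgoing edges from {lint}; recursion stops.
SUM(dist) = 0 + 1 + 1 + 1 + 2 + 2 + 2 + 3 = 12.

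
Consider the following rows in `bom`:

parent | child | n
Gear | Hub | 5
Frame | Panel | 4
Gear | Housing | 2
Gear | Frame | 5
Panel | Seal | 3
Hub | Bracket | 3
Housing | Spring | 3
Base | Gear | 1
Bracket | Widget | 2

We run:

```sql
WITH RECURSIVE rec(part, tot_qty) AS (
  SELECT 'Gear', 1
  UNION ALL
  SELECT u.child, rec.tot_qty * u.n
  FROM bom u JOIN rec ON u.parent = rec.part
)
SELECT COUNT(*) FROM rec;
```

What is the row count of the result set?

9

Base: (Gear, tot_qty=1).
Iteration 1: components of {Gear} -> Frame = 1*5 = 5, Housing = 1*2 = 2, Hub = 1*5 = 5.
Iteration 2: components of {Frame,Housing,Hub} -> Bracket = 5*3 = 15, Panel = 5*4 = 20, Spring = 2*3 = 6.
Iteration 3: components of {Bracket,Panel,Spring} -> Seal = 20*3 = 60, Widget = 15*2 = 30.
Iteration 4: no further components; recursion stops.
Total rows emitted: 9.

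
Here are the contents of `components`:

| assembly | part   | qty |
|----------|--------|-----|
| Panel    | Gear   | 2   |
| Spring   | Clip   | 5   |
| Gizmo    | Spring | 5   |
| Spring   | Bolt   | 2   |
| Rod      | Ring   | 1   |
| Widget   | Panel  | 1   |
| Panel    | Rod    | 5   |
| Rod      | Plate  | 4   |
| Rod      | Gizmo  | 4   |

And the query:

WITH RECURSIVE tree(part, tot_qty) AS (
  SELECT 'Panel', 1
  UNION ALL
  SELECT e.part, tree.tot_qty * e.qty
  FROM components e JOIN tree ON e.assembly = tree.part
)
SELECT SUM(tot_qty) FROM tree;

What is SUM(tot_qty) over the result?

853

Base: (Panel, tot_qty=1).
Iteration 1: components of {Panel} -> Gear = 1*2 = 2, Rod = 1*5 = 5.
Iteration 2: components of {Gear,Rod} -> Gizmo = 5*4 = 20, Plate = 5*4 = 20, Ring = 5*1 = 5.
Iteration 3: components of {Gizmo,Plate,Ring} -> Spring = 20*5 = 100.
Iteration 4: components of {Spring} -> Bolt = 100*2 = 200, Clip = 100*5 = 500.
Iteration 5: no further components; recursion stops.
SUM(tot_qty) = 1 + 2 + 5 + 20 + 20 + 5 + 100 + 200 + 500 = 853.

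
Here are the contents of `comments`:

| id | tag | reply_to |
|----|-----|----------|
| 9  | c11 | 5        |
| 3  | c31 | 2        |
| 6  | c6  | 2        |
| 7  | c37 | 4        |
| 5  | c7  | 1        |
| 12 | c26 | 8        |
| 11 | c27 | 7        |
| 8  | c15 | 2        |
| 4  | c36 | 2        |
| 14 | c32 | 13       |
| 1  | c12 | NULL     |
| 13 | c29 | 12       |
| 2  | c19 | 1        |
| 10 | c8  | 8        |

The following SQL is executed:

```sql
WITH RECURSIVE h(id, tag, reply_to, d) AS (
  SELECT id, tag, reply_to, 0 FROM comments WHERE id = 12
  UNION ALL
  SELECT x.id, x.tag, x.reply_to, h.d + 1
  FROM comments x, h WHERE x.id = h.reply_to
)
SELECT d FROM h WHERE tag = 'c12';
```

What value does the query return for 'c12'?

3

Base: id=12 (c26), reply_to=8, d 0.
Iteration 1: join on id=8 -> c15 (id 8, reply_to=2, d 1).
Iteration 2: join on id=2 -> c19 (id 2, reply_to=1, d 2).
Iteration 3: join on id=1 -> c12 (id 1, reply_to=NULL, d 3).
Iteration 4: reply_to is NULL; no match; recursion stops.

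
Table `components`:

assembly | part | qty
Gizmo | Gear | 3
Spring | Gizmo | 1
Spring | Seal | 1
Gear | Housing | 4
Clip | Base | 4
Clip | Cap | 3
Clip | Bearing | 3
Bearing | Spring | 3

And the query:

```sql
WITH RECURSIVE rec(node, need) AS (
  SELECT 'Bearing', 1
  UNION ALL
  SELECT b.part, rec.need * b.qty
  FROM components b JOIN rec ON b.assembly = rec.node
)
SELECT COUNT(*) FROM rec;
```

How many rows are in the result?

Base: (Bearing, need=1).
Iteration 1: components of {Bearing} -> Spring = 1*3 = 3.
Iteration 2: components of {Spring} -> Gizmo = 3*1 = 3, Seal = 3*1 = 3.
Iteration 3: components of {Gizmo,Seal} -> Gear = 3*3 = 9.
Iteration 4: components of {Gear} -> Housing = 9*4 = 36.
Iteration 5: no further components; recursion stops.
Total rows emitted: 6.

6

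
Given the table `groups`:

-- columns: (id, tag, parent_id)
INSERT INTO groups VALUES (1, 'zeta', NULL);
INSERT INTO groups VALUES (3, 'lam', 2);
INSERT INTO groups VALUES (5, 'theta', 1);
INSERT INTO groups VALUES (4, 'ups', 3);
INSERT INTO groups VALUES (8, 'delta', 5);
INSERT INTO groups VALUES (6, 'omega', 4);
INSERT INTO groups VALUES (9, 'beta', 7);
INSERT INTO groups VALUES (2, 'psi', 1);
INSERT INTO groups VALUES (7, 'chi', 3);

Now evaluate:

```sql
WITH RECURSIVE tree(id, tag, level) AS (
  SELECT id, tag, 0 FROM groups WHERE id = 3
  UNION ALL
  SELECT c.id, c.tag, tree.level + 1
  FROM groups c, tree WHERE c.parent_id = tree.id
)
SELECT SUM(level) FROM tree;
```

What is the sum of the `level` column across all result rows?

Base: id=3 (lam) at level 0.
Iteration 1: rows with parent_id in {3} -> ups (id 4, level 1), chi (id 7, level 1).
Iteration 2: rows with parent_id in {4,7} -> omega (id 6, level 2), beta (id 9, level 2).
Iteration 3: no rows with parent_id in {6,9}; recursion stops.
SUM(level) = 0 + 1 + 1 + 2 + 2 = 6.

6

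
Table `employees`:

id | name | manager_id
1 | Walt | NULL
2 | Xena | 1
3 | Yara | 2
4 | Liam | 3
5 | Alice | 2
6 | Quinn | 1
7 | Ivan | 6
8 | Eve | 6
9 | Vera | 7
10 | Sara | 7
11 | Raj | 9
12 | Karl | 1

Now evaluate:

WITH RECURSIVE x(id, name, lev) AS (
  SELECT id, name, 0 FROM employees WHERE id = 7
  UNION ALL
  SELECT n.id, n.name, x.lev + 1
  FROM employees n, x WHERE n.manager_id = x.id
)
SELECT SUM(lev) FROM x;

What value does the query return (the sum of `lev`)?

4

Base: id=7 (Ivan) at lev 0.
Iteration 1: rows with manager_id in {7} -> Vera (id 9, lev 1), Sara (id 10, lev 1).
Iteration 2: rows with manager_id in {9,10} -> Raj (id 11, lev 2).
Iteration 3: no rows with manager_id in {11}; recursion stops.
SUM(lev) = 0 + 1 + 1 + 2 = 4.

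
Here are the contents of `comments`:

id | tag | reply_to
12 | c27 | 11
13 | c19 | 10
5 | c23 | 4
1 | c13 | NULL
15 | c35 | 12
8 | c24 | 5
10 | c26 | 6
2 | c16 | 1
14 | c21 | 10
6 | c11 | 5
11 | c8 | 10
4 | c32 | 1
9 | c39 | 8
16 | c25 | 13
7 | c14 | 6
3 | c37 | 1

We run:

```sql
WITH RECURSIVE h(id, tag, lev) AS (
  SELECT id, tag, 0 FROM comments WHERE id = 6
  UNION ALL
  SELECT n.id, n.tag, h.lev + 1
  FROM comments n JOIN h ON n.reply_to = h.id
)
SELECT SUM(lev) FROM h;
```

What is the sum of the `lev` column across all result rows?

Base: id=6 (c11) at lev 0.
Iteration 1: rows with reply_to in {6} -> c14 (id 7, lev 1), c26 (id 10, lev 1).
Iteration 2: rows with reply_to in {7,10} -> c8 (id 11, lev 2), c19 (id 13, lev 2), c21 (id 14, lev 2).
Iteration 3: rows with reply_to in {11,13,14} -> c27 (id 12, lev 3), c25 (id 16, lev 3).
Iteration 4: rows with reply_to in {12,16} -> c35 (id 15, lev 4).
Iteration 5: no rows with reply_to in {15}; recursion stops.
SUM(lev) = 0 + 1 + 1 + 2 + 2 + 2 + 3 + 3 + 4 = 18.

18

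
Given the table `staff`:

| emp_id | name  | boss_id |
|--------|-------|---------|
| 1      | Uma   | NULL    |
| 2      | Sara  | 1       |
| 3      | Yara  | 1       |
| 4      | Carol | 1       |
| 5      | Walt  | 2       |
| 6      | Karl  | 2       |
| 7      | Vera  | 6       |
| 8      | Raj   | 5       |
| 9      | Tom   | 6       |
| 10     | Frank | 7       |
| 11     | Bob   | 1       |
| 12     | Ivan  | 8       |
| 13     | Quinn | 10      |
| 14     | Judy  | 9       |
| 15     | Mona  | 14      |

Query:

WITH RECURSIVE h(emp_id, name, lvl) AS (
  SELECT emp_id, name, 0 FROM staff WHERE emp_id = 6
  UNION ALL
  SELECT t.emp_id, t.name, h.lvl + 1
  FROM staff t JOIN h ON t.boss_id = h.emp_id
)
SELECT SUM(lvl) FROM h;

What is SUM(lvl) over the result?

12

Base: emp_id=6 (Karl) at lvl 0.
Iteration 1: rows with boss_id in {6} -> Vera (id 7, lvl 1), Tom (id 9, lvl 1).
Iteration 2: rows with boss_id in {7,9} -> Frank (id 10, lvl 2), Judy (id 14, lvl 2).
Iteration 3: rows with boss_id in {10,14} -> Quinn (id 13, lvl 3), Mona (id 15, lvl 3).
Iteration 4: no rows with boss_id in {13,15}; recursion stops.
SUM(lvl) = 0 + 1 + 1 + 2 + 2 + 3 + 3 = 12.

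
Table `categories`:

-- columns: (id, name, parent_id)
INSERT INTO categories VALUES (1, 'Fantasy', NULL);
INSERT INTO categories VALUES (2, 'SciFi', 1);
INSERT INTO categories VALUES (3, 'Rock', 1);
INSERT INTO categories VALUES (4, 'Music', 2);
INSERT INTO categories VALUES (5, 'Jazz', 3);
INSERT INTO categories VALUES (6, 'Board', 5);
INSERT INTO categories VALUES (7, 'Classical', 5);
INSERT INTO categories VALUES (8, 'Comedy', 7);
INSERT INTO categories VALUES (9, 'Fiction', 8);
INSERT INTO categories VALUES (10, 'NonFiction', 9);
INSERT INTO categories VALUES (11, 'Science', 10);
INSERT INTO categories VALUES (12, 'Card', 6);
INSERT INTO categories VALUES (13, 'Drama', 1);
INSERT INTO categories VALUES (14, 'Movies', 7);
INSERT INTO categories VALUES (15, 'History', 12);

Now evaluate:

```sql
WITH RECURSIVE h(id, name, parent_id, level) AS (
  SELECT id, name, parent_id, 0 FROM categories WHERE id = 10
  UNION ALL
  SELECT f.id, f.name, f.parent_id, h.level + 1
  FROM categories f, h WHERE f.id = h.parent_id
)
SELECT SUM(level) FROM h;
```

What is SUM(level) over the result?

21

Base: id=10 (NonFiction), parent_id=9, level 0.
Iteration 1: join on id=9 -> Fiction (id 9, parent_id=8, level 1).
Iteration 2: join on id=8 -> Comedy (id 8, parent_id=7, level 2).
Iteration 3: join on id=7 -> Classical (id 7, parent_id=5, level 3).
Iteration 4: join on id=5 -> Jazz (id 5, parent_id=3, level 4).
Iteration 5: join on id=3 -> Rock (id 3, parent_id=1, level 5).
Iteration 6: join on id=1 -> Fantasy (id 1, parent_id=NULL, level 6).
Iteration 7: parent_id is NULL; no match; recursion stops.
SUM(level) = 0 + 1 + 2 + 3 + 4 + 5 + 6 = 21.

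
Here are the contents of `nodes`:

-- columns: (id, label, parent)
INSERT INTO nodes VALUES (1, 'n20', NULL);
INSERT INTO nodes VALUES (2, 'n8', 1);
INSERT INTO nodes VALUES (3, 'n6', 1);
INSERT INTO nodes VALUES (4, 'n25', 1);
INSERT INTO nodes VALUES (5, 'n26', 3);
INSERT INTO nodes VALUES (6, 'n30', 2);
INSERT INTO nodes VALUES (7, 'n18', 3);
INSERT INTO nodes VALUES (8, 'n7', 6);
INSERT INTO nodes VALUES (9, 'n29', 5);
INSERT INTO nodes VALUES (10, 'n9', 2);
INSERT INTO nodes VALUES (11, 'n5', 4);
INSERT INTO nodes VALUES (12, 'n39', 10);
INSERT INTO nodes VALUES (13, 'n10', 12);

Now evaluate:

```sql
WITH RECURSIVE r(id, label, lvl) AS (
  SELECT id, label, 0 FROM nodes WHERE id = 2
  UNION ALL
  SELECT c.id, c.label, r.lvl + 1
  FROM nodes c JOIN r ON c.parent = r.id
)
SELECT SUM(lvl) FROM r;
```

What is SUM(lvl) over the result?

9

Base: id=2 (n8) at lvl 0.
Iteration 1: rows with parent in {2} -> n30 (id 6, lvl 1), n9 (id 10, lvl 1).
Iteration 2: rows with parent in {6,10} -> n7 (id 8, lvl 2), n39 (id 12, lvl 2).
Iteration 3: rows with parent in {8,12} -> n10 (id 13, lvl 3).
Iteration 4: no rows with parent in {13}; recursion stops.
SUM(lvl) = 0 + 1 + 1 + 2 + 2 + 3 = 9.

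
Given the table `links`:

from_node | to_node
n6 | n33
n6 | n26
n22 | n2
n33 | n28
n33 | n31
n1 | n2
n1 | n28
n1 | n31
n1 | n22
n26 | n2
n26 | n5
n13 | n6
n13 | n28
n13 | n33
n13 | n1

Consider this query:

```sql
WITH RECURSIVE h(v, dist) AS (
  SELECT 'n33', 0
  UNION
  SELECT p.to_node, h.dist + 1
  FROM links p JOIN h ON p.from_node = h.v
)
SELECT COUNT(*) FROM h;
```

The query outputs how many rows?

3

Base: (n33, dist=0).
Iteration 1: edges from {n33} -> (n28, dist=1), (n31, dist=1).
Iteration 2: no outgoing edges from {n28,n31}; recursion stops.
Total rows emitted: 3.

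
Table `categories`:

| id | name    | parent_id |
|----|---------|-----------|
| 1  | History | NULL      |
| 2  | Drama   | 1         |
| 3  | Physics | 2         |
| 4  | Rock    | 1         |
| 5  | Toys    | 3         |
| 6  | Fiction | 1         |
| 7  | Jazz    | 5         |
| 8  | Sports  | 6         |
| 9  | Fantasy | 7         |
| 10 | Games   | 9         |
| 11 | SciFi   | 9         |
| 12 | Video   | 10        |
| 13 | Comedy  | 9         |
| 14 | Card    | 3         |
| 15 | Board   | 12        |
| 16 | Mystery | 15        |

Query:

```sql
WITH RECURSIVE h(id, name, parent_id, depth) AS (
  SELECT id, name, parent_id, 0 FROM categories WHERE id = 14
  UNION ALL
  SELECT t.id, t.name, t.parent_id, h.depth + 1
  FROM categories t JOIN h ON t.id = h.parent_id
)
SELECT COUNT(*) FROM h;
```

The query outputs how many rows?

Base: id=14 (Card), parent_id=3, depth 0.
Iteration 1: join on id=3 -> Physics (id 3, parent_id=2, depth 1).
Iteration 2: join on id=2 -> Drama (id 2, parent_id=1, depth 2).
Iteration 3: join on id=1 -> History (id 1, parent_id=NULL, depth 3).
Iteration 4: parent_id is NULL; no match; recursion stops.
Total rows emitted: 4.

4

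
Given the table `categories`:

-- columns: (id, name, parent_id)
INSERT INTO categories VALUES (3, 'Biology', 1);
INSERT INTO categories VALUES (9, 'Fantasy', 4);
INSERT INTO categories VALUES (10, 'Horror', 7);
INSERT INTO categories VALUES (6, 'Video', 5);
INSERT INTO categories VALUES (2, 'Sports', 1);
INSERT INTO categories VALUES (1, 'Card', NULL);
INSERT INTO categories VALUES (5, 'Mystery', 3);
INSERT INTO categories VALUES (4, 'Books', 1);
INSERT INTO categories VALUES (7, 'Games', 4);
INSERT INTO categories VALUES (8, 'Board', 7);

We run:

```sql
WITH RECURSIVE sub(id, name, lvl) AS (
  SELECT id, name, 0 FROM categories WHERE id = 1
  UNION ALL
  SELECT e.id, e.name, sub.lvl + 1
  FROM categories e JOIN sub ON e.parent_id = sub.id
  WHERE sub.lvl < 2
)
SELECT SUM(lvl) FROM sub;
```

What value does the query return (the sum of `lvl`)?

Base: id=1 (Card) at lvl 0.
Iteration 1: rows with parent_id in {1} -> Sports (id 2, lvl 1), Biology (id 3, lvl 1), Books (id 4, lvl 1).
Iteration 2: rows with parent_id in {2,3,4} -> Mystery (id 5, lvl 2), Games (id 7, lvl 2), Fantasy (id 9, lvl 2).
Iteration 3: lvl < 2 fails for all current rows; recursion stops.
SUM(lvl) = 0 + 1 + 1 + 1 + 2 + 2 + 2 = 9.

9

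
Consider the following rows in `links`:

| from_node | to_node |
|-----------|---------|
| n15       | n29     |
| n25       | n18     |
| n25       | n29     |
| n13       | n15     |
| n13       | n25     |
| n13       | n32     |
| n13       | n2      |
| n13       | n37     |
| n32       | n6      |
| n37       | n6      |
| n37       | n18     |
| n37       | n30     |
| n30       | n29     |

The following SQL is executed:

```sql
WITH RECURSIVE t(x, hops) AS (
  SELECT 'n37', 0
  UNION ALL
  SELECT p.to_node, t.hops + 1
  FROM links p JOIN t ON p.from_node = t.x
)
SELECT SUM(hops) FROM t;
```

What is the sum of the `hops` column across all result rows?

Base: (n37, hops=0).
Iteration 1: edges from {n37} -> (n18, hops=1), (n30, hops=1), (n6, hops=1).
Iteration 2: edges from {n18,n30,n6} -> (n29, hops=2).
Iteration 3: no outgoing edges from {n29}; recursion stops.
SUM(hops) = 0 + 1 + 1 + 1 + 2 = 5.

5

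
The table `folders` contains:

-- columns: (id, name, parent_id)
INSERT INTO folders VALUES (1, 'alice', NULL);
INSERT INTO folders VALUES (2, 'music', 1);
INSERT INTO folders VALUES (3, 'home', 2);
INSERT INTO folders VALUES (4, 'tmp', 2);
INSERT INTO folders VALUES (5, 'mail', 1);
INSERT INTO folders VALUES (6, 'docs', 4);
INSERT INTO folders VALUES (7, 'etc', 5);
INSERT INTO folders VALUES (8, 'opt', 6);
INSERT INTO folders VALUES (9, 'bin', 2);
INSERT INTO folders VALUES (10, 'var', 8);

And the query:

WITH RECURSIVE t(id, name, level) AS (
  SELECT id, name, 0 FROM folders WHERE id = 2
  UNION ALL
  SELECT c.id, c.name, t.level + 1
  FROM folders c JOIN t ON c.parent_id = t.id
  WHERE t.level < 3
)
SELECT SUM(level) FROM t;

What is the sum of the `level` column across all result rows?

Base: id=2 (music) at level 0.
Iteration 1: rows with parent_id in {2} -> home (id 3, level 1), tmp (id 4, level 1), bin (id 9, level 1).
Iteration 2: rows with parent_id in {3,4,9} -> docs (id 6, level 2).
Iteration 3: rows with parent_id in {6} -> opt (id 8, level 3).
Iteration 4: level < 3 fails for all current rows; recursion stops.
SUM(level) = 0 + 1 + 1 + 1 + 2 + 3 = 8.

8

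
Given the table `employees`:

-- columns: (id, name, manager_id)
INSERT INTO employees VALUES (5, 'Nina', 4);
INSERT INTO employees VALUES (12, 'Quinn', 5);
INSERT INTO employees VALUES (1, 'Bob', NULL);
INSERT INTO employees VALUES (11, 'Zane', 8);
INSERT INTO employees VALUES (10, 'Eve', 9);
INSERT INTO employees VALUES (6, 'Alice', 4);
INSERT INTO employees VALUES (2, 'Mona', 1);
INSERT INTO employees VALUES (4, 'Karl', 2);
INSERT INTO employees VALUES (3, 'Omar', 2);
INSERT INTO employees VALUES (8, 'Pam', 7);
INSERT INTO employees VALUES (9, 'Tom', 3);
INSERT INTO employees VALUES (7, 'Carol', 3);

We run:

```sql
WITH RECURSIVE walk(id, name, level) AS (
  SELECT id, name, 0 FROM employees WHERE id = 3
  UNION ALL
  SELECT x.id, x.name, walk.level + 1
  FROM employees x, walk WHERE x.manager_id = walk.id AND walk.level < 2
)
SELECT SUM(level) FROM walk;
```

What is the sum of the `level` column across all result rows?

Base: id=3 (Omar) at level 0.
Iteration 1: rows with manager_id in {3} -> Carol (id 7, level 1), Tom (id 9, level 1).
Iteration 2: rows with manager_id in {7,9} -> Pam (id 8, level 2), Eve (id 10, level 2).
Iteration 3: level < 2 fails for all current rows; recursion stops.
SUM(level) = 0 + 1 + 1 + 2 + 2 = 6.

6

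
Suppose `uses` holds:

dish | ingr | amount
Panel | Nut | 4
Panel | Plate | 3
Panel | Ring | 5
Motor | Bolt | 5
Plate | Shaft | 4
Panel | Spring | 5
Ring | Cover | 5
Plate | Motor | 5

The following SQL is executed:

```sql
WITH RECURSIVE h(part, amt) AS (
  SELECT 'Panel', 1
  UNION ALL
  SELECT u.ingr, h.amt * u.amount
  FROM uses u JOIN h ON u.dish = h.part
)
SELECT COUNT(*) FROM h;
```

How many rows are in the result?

9

Base: (Panel, amt=1).
Iteration 1: components of {Panel} -> Nut = 1*4 = 4, Plate = 1*3 = 3, Ring = 1*5 = 5, Spring = 1*5 = 5.
Iteration 2: components of {Nut,Plate,Ring,Spring} -> Cover = 5*5 = 25, Motor = 3*5 = 15, Shaft = 3*4 = 12.
Iteration 3: components of {Cover,Motor,Shaft} -> Bolt = 15*5 = 75.
Iteration 4: no further components; recursion stops.
Total rows emitted: 9.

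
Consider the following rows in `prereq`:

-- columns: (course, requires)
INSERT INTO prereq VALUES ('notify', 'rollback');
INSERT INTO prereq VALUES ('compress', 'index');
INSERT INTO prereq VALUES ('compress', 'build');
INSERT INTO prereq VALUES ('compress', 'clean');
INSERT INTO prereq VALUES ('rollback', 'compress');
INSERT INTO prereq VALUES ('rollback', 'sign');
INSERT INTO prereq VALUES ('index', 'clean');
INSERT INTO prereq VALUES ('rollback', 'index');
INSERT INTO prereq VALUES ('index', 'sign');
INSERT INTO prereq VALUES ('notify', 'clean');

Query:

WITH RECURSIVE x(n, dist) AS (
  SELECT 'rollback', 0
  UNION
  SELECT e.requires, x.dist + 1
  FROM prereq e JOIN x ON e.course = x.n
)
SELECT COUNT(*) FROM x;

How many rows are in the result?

10

Base: (rollback, dist=0).
Iteration 1: edges from {rollback} -> (compress, dist=1), (index, dist=1), (sign, dist=1).
Iteration 2: edges from {compress,index,sign} -> (build, dist=2), (clean, dist=2), (index, dist=2), (sign, dist=2). [UNION drops 1 duplicate row(s)]
Iteration 3: edges from {build,clean,index,sign} -> (clean, dist=3), (sign, dist=3).
Iteration 4: no outgoing edges from {clean,sign}; recursion stops.
Total rows emitted: 10.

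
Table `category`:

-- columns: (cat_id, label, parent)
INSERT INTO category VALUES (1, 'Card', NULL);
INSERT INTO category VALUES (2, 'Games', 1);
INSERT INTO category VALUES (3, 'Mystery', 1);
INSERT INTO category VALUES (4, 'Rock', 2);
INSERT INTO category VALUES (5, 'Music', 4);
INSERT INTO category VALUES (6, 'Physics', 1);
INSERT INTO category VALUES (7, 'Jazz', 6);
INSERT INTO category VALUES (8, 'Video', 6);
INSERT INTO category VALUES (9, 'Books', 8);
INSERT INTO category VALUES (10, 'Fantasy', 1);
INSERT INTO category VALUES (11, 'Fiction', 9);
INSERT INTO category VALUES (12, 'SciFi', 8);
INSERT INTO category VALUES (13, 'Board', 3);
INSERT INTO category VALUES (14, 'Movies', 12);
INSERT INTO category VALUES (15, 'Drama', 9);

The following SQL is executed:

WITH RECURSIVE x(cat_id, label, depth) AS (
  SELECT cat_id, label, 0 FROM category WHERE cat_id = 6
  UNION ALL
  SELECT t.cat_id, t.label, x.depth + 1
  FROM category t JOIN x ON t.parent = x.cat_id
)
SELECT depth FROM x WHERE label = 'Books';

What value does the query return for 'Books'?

Base: cat_id=6 (Physics) at depth 0.
Iteration 1: rows with parent in {6} -> Jazz (id 7, depth 1), Video (id 8, depth 1).
Iteration 2: rows with parent in {7,8} -> Books (id 9, depth 2), SciFi (id 12, depth 2).
Iteration 3: rows with parent in {9,12} -> Fiction (id 11, depth 3), Movies (id 14, depth 3), Drama (id 15, depth 3).
Iteration 4: no rows with parent in {11,14,15}; recursion stops.

2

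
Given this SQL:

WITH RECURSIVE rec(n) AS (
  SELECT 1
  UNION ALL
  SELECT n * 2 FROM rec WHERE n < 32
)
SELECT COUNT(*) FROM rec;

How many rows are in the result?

Base: n=1.
Iteration 1: 1 < 32 holds -> n = 1 * 2 = 2.
Iteration 2: 2 < 32 holds -> n = 2 * 2 = 4.
Iteration 3: 4 < 32 holds -> n = 4 * 2 = 8.
Iteration 4: 8 < 32 holds -> n = 8 * 2 = 16.
Iteration 5: 16 < 32 holds -> n = 16 * 2 = 32.
Iteration 6: 32 < 32 fails; recursion stops.
Total rows emitted: 6.

6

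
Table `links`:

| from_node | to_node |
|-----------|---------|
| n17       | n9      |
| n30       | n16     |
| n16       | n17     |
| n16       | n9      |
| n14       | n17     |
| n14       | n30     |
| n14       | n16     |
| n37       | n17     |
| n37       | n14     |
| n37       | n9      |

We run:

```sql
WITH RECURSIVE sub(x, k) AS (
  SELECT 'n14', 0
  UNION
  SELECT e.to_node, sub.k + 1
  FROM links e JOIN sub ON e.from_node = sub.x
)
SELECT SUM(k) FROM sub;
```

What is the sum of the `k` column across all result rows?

19

Base: (n14, k=0).
Iteration 1: edges from {n14} -> (n16, k=1), (n17, k=1), (n30, k=1).
Iteration 2: edges from {n16,n17,n30} -> (n16, k=2), (n17, k=2), (n9, k=2). [UNION drops 1 duplicate row(s)]
Iteration 3: edges from {n16,n17,n9} -> (n17, k=3), (n9, k=3). [UNION drops 1 duplicate row(s)]
Iteration 4: edges from {n17,n9} -> (n9, k=4).
Iteration 5: no outgoing edges from {n9}; recursion stops.
SUM(k) = 0 + 1 + 1 + 1 + 2 + 2 + 2 + 3 + 3 + 4 = 19.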